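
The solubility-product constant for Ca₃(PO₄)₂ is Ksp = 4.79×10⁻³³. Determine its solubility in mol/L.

Ca₃(PO₄)₂(s) ⇌ 3 Ca²⁺(aq) + 2 PO₄³⁻(aq)
If s mol/L of Ca₃(PO₄)₂ dissolves, [Ca²⁺] = 3s and [PO₄³⁻] = 2s.
Ksp = [Ca²⁺]^3[PO₄³⁻]^2 = (3s)^3 · (2s)^2 = 108s^5
108s^5 = 4.79×10⁻³³  ⇒  s^5 = 4.44×10⁻³⁵
s = (4.44×10⁻³⁵)^(1/5) = 1.35×10⁻⁷ M

1.35×10⁻⁷ M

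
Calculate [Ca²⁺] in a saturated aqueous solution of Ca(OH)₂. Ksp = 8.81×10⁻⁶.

1.30×10⁻² M

Ca(OH)₂(s) ⇌ Ca²⁺(aq) + 2 OH⁻(aq)
If s mol/L of Ca(OH)₂ dissolves, [Ca²⁺] = s and [OH⁻] = 2s.
Ksp = [Ca²⁺][OH⁻]^2 = s · (2s)^2 = 4s^3 = 8.81×10⁻⁶
s = 1.30×10⁻² mol/L
[Ca²⁺] = s = 1.30×10⁻² mol/L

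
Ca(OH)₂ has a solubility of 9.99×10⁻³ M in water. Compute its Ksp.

Ca(OH)₂(s) ⇌ Ca²⁺(aq) + 2 OH⁻(aq)
Let s be the molar solubility. Then [Ca²⁺] = s and [OH⁻] = 2s.
Ksp = [Ca²⁺][OH⁻]^2 = s · (2s)^2 = 4s^3
Ksp = 4 × (9.99×10⁻³)^3 = 3.99×10⁻⁶

Ksp = 3.99×10⁻⁶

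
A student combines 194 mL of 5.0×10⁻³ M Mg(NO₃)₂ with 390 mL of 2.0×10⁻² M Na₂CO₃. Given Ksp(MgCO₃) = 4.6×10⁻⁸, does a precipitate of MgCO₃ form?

Total volume after mixing = 194 + 390 = 584 mL.
[Mg²⁺] = (5.0×10⁻³)(194)/584 = 1.7×10⁻³ M
[CO₃²⁻] = (2.0×10⁻²)(390)/584 = 1.3×10⁻² M
Q = [Mg²⁺][CO₃²⁻] = 2.2×10⁻⁵
Q = 2.2×10⁻⁵ > Ksp = 4.6×10⁻⁸, so the solution is supersaturated and MgCO₃ precipitates.

Yes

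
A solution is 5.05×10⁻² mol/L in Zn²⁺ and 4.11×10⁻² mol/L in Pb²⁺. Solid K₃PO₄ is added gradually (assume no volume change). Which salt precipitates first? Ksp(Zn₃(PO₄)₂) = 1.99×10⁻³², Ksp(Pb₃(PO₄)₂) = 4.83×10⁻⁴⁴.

Pb₃(PO₄)₂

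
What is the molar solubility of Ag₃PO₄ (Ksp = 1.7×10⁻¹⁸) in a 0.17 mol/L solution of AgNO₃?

Ag₃PO₄(s) ⇌ 3 Ag⁺(aq) + PO₄³⁻(aq)
Ag⁺ is already present at 0.17 mol/L. If s mol/L of Ag₃PO₄ dissolves, [PO₄³⁻] = s while [Ag⁺] ≈ 0.17 mol/L.
Ksp = [Ag⁺]^3[PO₄³⁻] = (0.17)^3s
s = 1.7×10⁻¹⁸ / (0.17)^3 = 3.5×10⁻¹⁶
s = 3.5×10⁻¹⁶ mol/L

3.5×10⁻¹⁶ M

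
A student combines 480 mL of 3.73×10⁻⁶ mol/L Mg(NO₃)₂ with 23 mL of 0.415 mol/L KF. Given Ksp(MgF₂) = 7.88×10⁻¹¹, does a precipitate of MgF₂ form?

Yes

The combined volume is 503 mL.
[Mg²⁺] = (3.73×10⁻⁶)(480)/503 = 3.56×10⁻⁶ mol/L
[F⁻] = (0.415)(23)/503 = 1.90×10⁻² mol/L
Q = [Mg²⁺][F⁻]^2 = 1.28×10⁻⁹
Q = 1.28×10⁻⁹ > Ksp = 7.88×10⁻¹¹, so the solution is supersaturated and MgF₂ precipitates.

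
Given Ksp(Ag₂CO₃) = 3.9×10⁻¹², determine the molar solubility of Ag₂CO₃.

9.9×10⁻⁵ M

Ag₂CO₃(s) ⇌ 2 Ag⁺(aq) + CO₃²⁻(aq)
With molar solubility s: [Ag⁺] = 2s, [CO₃²⁻] = s.
Ksp = [Ag⁺]^2[CO₃²⁻] = (2s)^2 · s = 4s^3
4s^3 = 3.9×10⁻¹²  ⇒  s^3 = 9.8×10⁻¹³
s = (9.8×10⁻¹³)^(1/3) = 9.9×10⁻⁵ mol L⁻¹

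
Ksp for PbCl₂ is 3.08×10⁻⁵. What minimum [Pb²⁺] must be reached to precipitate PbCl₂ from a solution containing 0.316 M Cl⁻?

3.08×10⁻⁴ M

Precipitation begins when Q = Ksp.
PbCl₂(s) ⇌ Pb²⁺(aq) + 2 Cl⁻(aq)
Ksp = [Pb²⁺][Cl⁻]^2 = [Pb²⁺](0.316)^2
[Pb²⁺] = 3.08×10⁻⁵ / (0.316)^2 = 3.08×10⁻⁴
[Pb²⁺] = 3.08×10⁻⁴ M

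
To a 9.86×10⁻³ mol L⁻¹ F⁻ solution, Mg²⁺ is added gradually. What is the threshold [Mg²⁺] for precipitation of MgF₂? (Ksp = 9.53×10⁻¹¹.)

The threshold for precipitation is Q = Ksp.
MgF₂(s) ⇌ Mg²⁺(aq) + 2 F⁻(aq)
Ksp = [Mg²⁺][F⁻]^2 = [Mg²⁺](9.86×10⁻³)^2
[Mg²⁺] = 9.53×10⁻¹¹ / (9.86×10⁻³)^2 = 9.80×10⁻⁷
[Mg²⁺] = 9.80×10⁻⁷ mol L⁻¹

9.80×10⁻⁷ M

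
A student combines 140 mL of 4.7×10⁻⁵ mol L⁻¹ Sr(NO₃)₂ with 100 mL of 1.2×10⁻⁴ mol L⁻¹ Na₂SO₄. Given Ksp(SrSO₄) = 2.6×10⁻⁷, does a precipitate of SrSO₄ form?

No

The combined volume is 240 mL.
[Sr²⁺] = (4.7×10⁻⁵)(140)/240 = 2.7×10⁻⁵ mol L⁻¹
[SO₄²⁻] = (1.2×10⁻⁴)(100)/240 = 5.0×10⁻⁵ mol L⁻¹
Q = [Sr²⁺][SO₄²⁻] = 1.4×10⁻⁹
Q < Ksp (1.4×10⁻⁹ vs 2.6×10⁻⁷); the solution remains unsaturated and no precipitate forms.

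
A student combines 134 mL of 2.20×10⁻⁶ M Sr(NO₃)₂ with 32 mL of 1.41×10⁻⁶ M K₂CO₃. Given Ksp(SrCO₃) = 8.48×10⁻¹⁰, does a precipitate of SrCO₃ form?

After mixing, V = 134 mL + 32 mL = 166 mL.
[Sr²⁺] = (2.20×10⁻⁶)(134)/166 = 1.78×10⁻⁶ M
[CO₃²⁻] = (1.41×10⁻⁶)(32)/166 = 2.72×10⁻⁷ M
Q = [Sr²⁺][CO₃²⁻] = 4.83×10⁻¹³
Q < Ksp (4.83×10⁻¹³ vs 8.48×10⁻¹⁰); the solution remains unsaturated and no precipitate forms.

No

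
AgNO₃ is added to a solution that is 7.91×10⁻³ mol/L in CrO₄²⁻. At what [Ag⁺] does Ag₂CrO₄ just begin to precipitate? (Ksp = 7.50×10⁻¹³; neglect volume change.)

9.74×10⁻⁶ M

Precipitation begins when Q = Ksp.
Ag₂CrO₄(s) ⇌ 2 Ag⁺(aq) + CrO₄²⁻(aq)
Ksp = [Ag⁺]^2[CrO₄²⁻] = [Ag⁺]^2(7.91×10⁻³)
[Ag⁺]^2 = 7.50×10⁻¹³ / (7.91×10⁻³) = 9.48×10⁻¹¹
[Ag⁺] = 9.74×10⁻⁶ mol/L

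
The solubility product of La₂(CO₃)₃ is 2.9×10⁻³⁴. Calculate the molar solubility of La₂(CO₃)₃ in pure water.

La₂(CO₃)₃(s) ⇌ 2 La³⁺(aq) + 3 CO₃²⁻(aq)
Call the molar solubility s, so that [La³⁺] = 2s and [CO₃²⁻] = 3s.
Ksp = [La³⁺]^2[CO₃²⁻]^3 = (2s)^2 · (3s)^3 = 108s^5
108s^5 = 2.9×10⁻³⁴  ⇒  s^5 = 2.7×10⁻³⁶
s = (2.7×10⁻³⁶)^(1/5) = 7.7×10⁻⁸ mol L⁻¹

7.7×10⁻⁸ M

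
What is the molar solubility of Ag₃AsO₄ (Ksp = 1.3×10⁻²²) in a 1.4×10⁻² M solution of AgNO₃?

Ag₃AsO₄(s) ⇌ 3 Ag⁺(aq) + AsO₄³⁻(aq)
Let s be the solubility of Ag₃AsO₄ here. The common ion gives [Ag⁺] ≈ 1.4×10⁻² M, and [AsO₄³⁻] = s.
Ksp = [Ag⁺]^3[AsO₄³⁻] = (1.4×10⁻²)^3s
s = 1.3×10⁻²² / (1.4×10⁻²)^3 = 4.7×10⁻¹⁷
s = 4.7×10⁻¹⁷ M

4.7×10⁻¹⁷ M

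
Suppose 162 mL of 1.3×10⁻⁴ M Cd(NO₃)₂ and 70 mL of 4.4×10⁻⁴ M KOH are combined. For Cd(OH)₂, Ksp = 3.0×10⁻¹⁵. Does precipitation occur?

Yes

Total volume after mixing = 162 + 70 = 232 mL.
[Cd²⁺] = (1.3×10⁻⁴)(162)/232 = 9.1×10⁻⁵ M
[OH⁻] = (4.4×10⁻⁴)(70)/232 = 1.3×10⁻⁴ M
Q = [Cd²⁺][OH⁻]^2 = 1.6×10⁻¹²
Q = 1.6×10⁻¹² > Ksp = 3.0×10⁻¹⁵, so the solution is supersaturated and Cd(OH)₂ precipitates.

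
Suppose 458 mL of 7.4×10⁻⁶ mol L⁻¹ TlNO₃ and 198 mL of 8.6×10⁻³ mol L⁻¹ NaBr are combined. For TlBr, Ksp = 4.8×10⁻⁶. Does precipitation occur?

No

The combined volume is 656 mL.
[Tl⁺] = (7.4×10⁻⁶)(458)/656 = 5.2×10⁻⁶ mol L⁻¹
[Br⁻] = (8.6×10⁻³)(198)/656 = 2.6×10⁻³ mol L⁻¹
Q = [Tl⁺][Br⁻] = 1.3×10⁻⁸
Since Q (1.3×10⁻⁸) is less than Ksp (4.8×10⁻⁶), no TlBr precipitates.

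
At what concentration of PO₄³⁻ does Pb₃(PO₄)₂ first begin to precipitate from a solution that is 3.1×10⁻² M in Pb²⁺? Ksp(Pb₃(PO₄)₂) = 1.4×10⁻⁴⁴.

2.2×10⁻²⁰ M

Each salt precipitates once Q = Ksp for that salt.
Pb₃(PO₄)₂(s) ⇌ 3 Pb²⁺(aq) + 2 PO₄³⁻(aq)
Ksp = [Pb²⁺]^3[PO₄³⁻]^2 = [PO₄³⁻]^2(3.1×10⁻²)^3
[PO₄³⁻]^2 = 1.4×10⁻⁴⁴ / (3.1×10⁻²)^3 = 4.7×10⁻⁴⁰
[PO₄³⁻] = 2.2×10⁻²⁰ M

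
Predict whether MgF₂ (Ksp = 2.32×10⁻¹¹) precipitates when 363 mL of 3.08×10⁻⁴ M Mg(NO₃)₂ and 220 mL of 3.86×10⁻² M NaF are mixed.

The combined volume is 583 mL.
[Mg²⁺] = (3.08×10⁻⁴)(363)/583 = 1.92×10⁻⁴ M
[F⁻] = (3.86×10⁻²)(220)/583 = 1.46×10⁻² M
Q = [Mg²⁺][F⁻]^2 = 4.07×10⁻⁸
Q = 4.07×10⁻⁸ > Ksp = 2.32×10⁻¹¹, so the solution is supersaturated and MgF₂ precipitates.

Yes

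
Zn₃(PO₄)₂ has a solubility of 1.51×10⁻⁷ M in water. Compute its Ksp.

Zn₃(PO₄)₂(s) ⇌ 3 Zn²⁺(aq) + 2 PO₄³⁻(aq)
Call the molar solubility s, so that [Zn²⁺] = 3s and [PO₄³⁻] = 2s.
Ksp = [Zn²⁺]^3[PO₄³⁻]^2 = (3s)^3 · (2s)^2 = 108s^5
Ksp = 108 × (1.51×10⁻⁷)^5 = 8.48×10⁻³³

Ksp = 8.48×10⁻³³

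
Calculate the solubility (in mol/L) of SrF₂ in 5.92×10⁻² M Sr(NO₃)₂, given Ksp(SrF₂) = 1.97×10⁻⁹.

SrF₂(s) ⇌ Sr²⁺(aq) + 2 F⁻(aq)
With Sr²⁺ already at 5.92×10⁻² M and s small, take [Sr²⁺] ≈ 5.92×10⁻² M and [F⁻] = 2s.
Ksp = [Sr²⁺][F⁻]^2 = (5.92×10⁻²)(2s)^2
(2s)^2 = 1.97×10⁻⁹ / (5.92×10⁻²) = 3.33×10⁻⁸
s = 9.12×10⁻⁵ M

9.12×10⁻⁵ M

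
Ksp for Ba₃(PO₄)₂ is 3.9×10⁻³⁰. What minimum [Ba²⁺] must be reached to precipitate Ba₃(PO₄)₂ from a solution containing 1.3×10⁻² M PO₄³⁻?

2.8×10⁻⁹ M

Precipitation begins when Q = Ksp.
Ba₃(PO₄)₂(s) ⇌ 3 Ba²⁺(aq) + 2 PO₄³⁻(aq)
Ksp = [Ba²⁺]^3[PO₄³⁻]^2 = [Ba²⁺]^3(1.3×10⁻²)^2
[Ba²⁺]^3 = 3.9×10⁻³⁰ / (1.3×10⁻²)^2 = 2.3×10⁻²⁶
[Ba²⁺] = 2.8×10⁻⁹ M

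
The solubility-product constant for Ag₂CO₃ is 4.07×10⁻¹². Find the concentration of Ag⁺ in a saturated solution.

Ag₂CO₃(s) ⇌ 2 Ag⁺(aq) + CO₃²⁻(aq)
Call the molar solubility s, so that [Ag⁺] = 2s and [CO₃²⁻] = s.
Ksp = [Ag⁺]^2[CO₃²⁻] = (2s)^2 · s = 4s^3 = 4.07×10⁻¹²
s = 1.01×10⁻⁴ mol L⁻¹
[Ag⁺] = 2s = 2.01×10⁻⁴ mol L⁻¹

2.01×10⁻⁴ M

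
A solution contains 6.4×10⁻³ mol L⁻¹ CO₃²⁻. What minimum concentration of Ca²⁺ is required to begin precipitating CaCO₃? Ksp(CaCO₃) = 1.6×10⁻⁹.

A salt starts to precipitate once the ion product Q reaches its Ksp.
CaCO₃(s) ⇌ Ca²⁺(aq) + CO₃²⁻(aq)
Ksp = [Ca²⁺][CO₃²⁻] = [Ca²⁺](6.4×10⁻³)
[Ca²⁺] = 1.6×10⁻⁹ / (6.4×10⁻³) = 2.5×10⁻⁷
[Ca²⁺] = 2.5×10⁻⁷ mol L⁻¹

2.5×10⁻⁷ M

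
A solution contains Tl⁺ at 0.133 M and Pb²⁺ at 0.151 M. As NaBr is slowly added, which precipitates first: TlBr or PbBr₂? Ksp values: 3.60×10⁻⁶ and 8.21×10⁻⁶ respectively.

TlBr

A salt starts to precipitate once the ion product Q reaches its Ksp.
For TlBr: [Br⁻] = (Ksp/[Tl⁺]) = 2.71×10⁻⁵ M
For PbBr₂: [Br⁻] = (Ksp/[Pb²⁺])^(1/2) = 7.37×10⁻³ M
TlBr requires the lower [Br⁻], so it precipitates first.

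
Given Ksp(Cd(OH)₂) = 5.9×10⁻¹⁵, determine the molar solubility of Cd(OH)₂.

1.1×10⁻⁵ M

Cd(OH)₂(s) ⇌ Cd²⁺(aq) + 2 OH⁻(aq)
For each mole of Cd(OH)₂ that dissolves per liter, [Cd²⁺] = s and [OH⁻] = 2s; let s denote this solubility.
Ksp = [Cd²⁺][OH⁻]^2 = s · (2s)^2 = 4s^3
4s^3 = 5.9×10⁻¹⁵  ⇒  s^3 = 1.5×10⁻¹⁵
Taking the 3rd root, s = 1.1×10⁻⁵ mol/L.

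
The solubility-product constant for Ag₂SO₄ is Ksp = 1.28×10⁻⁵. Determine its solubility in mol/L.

Ag₂SO₄(s) ⇌ 2 Ag⁺(aq) + SO₄²⁻(aq)
If s mol/L of Ag₂SO₄ dissolves, [Ag⁺] = 2s and [SO₄²⁻] = s.
Ksp = [Ag⁺]^2[SO₄²⁻] = (2s)^2 · s = 4s^3
4s^3 = 1.28×10⁻⁵  ⇒  s^3 = 3.20×10⁻⁶
Taking the 3rd root, s = 1.47×10⁻² mol L⁻¹.

1.47×10⁻² M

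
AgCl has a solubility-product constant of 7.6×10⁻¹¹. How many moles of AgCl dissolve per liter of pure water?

AgCl(s) ⇌ Ag⁺(aq) + Cl⁻(aq)
With molar solubility s: [Ag⁺] = s, [Cl⁻] = s.
Ksp = [Ag⁺][Cl⁻] = s · s = s^2
s^2 = 7.6×10⁻¹¹
s = (7.6×10⁻¹¹)^(1/2) = 8.7×10⁻⁶ M

8.7×10⁻⁶ M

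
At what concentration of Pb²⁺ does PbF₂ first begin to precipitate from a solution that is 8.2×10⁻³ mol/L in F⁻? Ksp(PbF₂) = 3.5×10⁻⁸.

A salt starts to precipitate once the ion product Q reaches its Ksp.
PbF₂(s) ⇌ Pb²⁺(aq) + 2 F⁻(aq)
Ksp = [Pb²⁺][F⁻]^2 = [Pb²⁺](8.2×10⁻³)^2
[Pb²⁺] = 3.5×10⁻⁸ / (8.2×10⁻³)^2 = 5.2×10⁻⁴
[Pb²⁺] = 5.2×10⁻⁴ mol/L

5.2×10⁻⁴ M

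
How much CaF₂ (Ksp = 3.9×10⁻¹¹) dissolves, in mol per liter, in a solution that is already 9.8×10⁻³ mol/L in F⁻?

4.1×10⁻⁷ M

CaF₂(s) ⇌ Ca²⁺(aq) + 2 F⁻(aq)
Let s be the solubility of CaF₂ here. The common ion gives [F⁻] ≈ 9.8×10⁻³ mol/L, and [Ca²⁺] = s.
Ksp = [Ca²⁺][F⁻]^2 = s(9.8×10⁻³)^2
s = 3.9×10⁻¹¹ / (9.8×10⁻³)^2 = 4.1×10⁻⁷
s = 4.1×10⁻⁷ mol/L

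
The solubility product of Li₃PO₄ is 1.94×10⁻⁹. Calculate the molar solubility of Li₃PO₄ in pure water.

Li₃PO₄(s) ⇌ 3 Li⁺(aq) + PO₄³⁻(aq)
With molar solubility s: [Li⁺] = 3s, [PO₄³⁻] = s.
Ksp = [Li⁺]^3[PO₄³⁻] = (3s)^3 · s = 27s^4
27s^4 = 1.94×10⁻⁹  ⇒  s^4 = 7.19×10⁻¹¹
s = (7.19×10⁻¹¹)^(1/4) = 2.91×10⁻³ mol/L

2.91×10⁻³ M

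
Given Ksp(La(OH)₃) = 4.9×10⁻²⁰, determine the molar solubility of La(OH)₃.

La(OH)₃(s) ⇌ La³⁺(aq) + 3 OH⁻(aq)
Call the molar solubility s, so that [La³⁺] = s and [OH⁻] = 3s.
Ksp = [La³⁺][OH⁻]^3 = s · (3s)^3 = 27s^4
27s^4 = 4.9×10⁻²⁰  ⇒  s^4 = 1.8×10⁻²¹
s = 6.5×10⁻⁶ M

6.5×10⁻⁶ M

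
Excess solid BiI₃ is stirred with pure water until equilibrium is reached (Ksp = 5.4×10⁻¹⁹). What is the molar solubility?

BiI₃(s) ⇌ Bi³⁺(aq) + 3 I⁻(aq)
If s mol/L of BiI₃ dissolves, [Bi³⁺] = s and [I⁻] = 3s.
Ksp = [Bi³⁺][I⁻]^3 = s · (3s)^3 = 27s^4
27s^4 = 5.4×10⁻¹⁹  ⇒  s^4 = 2.0×10⁻²⁰
s = 1.2×10⁻⁵ mol L⁻¹

1.2×10⁻⁵ M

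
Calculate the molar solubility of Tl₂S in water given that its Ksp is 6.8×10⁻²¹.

1.2×10⁻⁷ M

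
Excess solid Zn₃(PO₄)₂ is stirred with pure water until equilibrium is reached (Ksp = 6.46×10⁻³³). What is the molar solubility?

Zn₃(PO₄)₂(s) ⇌ 3 Zn²⁺(aq) + 2 PO₄³⁻(aq)
If s mol/L of Zn₃(PO₄)₂ dissolves, [Zn²⁺] = 3s and [PO₄³⁻] = 2s.
Ksp = [Zn²⁺]^3[PO₄³⁻]^2 = (3s)^3 · (2s)^2 = 108s^5
108s^5 = 6.46×10⁻³³  ⇒  s^5 = 5.98×10⁻³⁵
Taking the 5th root, s = 1.43×10⁻⁷ mol L⁻¹.

1.43×10⁻⁷ M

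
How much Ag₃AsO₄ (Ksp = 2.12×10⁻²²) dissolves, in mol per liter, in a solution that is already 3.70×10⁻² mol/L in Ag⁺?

4.19×10⁻¹⁸ M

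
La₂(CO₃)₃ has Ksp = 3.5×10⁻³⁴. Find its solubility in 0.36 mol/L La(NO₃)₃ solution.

La₂(CO₃)₃(s) ⇌ 2 La³⁺(aq) + 3 CO₃²⁻(aq)
Let s be the solubility of La₂(CO₃)₃ here. The common ion gives [La³⁺] ≈ 0.36 mol/L, and [CO₃²⁻] = 3s.
Ksp = [La³⁺]^2[CO₃²⁻]^3 = (0.36)^2(3s)^3
(3s)^3 = 3.5×10⁻³⁴ / (0.36)^2 = 2.7×10⁻³³
s = 4.6×10⁻¹² mol/L

4.6×10⁻¹² M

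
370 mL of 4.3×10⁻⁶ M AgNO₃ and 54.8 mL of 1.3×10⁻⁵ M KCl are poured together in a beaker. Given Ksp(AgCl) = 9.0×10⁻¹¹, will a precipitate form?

No

The combined volume is 424.8 mL.
[Ag⁺] = (4.3×10⁻⁶)(370)/424.8 = 3.7×10⁻⁶ M
[Cl⁻] = (1.3×10⁻⁵)(54.8)/424.8 = 1.7×10⁻⁶ M
Q = [Ag⁺][Cl⁻] = 6.3×10⁻¹²
Q = 6.3×10⁻¹² < Ksp = 9.0×10⁻¹¹, so the solution is unsaturated and no precipitate forms.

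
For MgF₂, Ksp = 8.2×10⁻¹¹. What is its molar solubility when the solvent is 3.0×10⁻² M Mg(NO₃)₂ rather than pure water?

2.6×10⁻⁵ M

MgF₂(s) ⇌ Mg²⁺(aq) + 2 F⁻(aq)
Let s be the solubility of MgF₂ here. The common ion gives [Mg²⁺] ≈ 3.0×10⁻² M, and [F⁻] = 2s.
Ksp = [Mg²⁺][F⁻]^2 = (3.0×10⁻²)(2s)^2
(2s)^2 = 8.2×10⁻¹¹ / (3.0×10⁻²) = 2.7×10⁻⁹
s = 2.6×10⁻⁵ M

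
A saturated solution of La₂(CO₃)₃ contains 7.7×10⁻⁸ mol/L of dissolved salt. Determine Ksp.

Ksp = 2.9×10⁻³⁴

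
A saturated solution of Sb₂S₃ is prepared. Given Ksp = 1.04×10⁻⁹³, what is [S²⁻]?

2.98×10⁻¹⁹ M

Sb₂S₃(s) ⇌ 2 Sb³⁺(aq) + 3 S²⁻(aq)
With molar solubility s: [Sb³⁺] = 2s, [S²⁻] = 3s.
Ksp = [Sb³⁺]^2[S²⁻]^3 = (2s)^2 · (3s)^3 = 108s^5 = 1.04×10⁻⁹³
s = 9.92×10⁻²⁰ mol/L
[S²⁻] = 3s = 2.98×10⁻¹⁹ mol/L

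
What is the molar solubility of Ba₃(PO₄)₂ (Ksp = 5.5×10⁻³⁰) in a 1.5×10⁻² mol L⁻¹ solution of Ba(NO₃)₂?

Ba₃(PO₄)₂(s) ⇌ 3 Ba²⁺(aq) + 2 PO₄³⁻(aq)
The solution already contains Ba²⁺ at 1.5×10⁻² mol L⁻¹. Let s be the molar solubility of Ba₃(PO₄)₂.
[Ba²⁺] ≈ 1.5×10⁻² mol L⁻¹ (common ion dominates); [PO₄³⁻] = 2s.
Ksp = [Ba²⁺]^3[PO₄³⁻]^2 = (1.5×10⁻²)^3(2s)^2
(2s)^2 = 5.5×10⁻³⁰ / (1.5×10⁻²)^3 = 1.6×10⁻²⁴
s = 6.4×10⁻¹³ mol L⁻¹

6.4×10⁻¹³ M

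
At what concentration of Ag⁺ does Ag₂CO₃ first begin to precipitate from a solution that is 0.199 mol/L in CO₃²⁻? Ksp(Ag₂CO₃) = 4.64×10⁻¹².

A salt starts to precipitate once the ion product Q reaches its Ksp.
Ag₂CO₃(s) ⇌ 2 Ag⁺(aq) + CO₃²⁻(aq)
Ksp = [Ag⁺]^2[CO₃²⁻] = [Ag⁺]^2(0.199)
[Ag⁺]^2 = 4.64×10⁻¹² / (0.199) = 2.33×10⁻¹¹
[Ag⁺] = 4.83×10⁻⁶ mol/L

4.83×10⁻⁶ M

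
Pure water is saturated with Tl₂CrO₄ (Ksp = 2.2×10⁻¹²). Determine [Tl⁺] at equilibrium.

1.6×10⁻⁴ M

Tl₂CrO₄(s) ⇌ 2 Tl⁺(aq) + CrO₄²⁻(aq)
Let s be the molar solubility. Then [Tl⁺] = 2s and [CrO₄²⁻] = s.
Ksp = [Tl⁺]^2[CrO₄²⁻] = (2s)^2 · s = 4s^3 = 2.2×10⁻¹²
s = 8.2×10⁻⁵ mol L⁻¹
[Tl⁺] = 2s = 1.6×10⁻⁴ mol L⁻¹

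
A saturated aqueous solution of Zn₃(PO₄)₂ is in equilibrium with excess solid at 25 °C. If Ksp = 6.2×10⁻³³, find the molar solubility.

Zn₃(PO₄)₂(s) ⇌ 3 Zn²⁺(aq) + 2 PO₄³⁻(aq)
Call the molar solubility s, so that [Zn²⁺] = 3s and [PO₄³⁻] = 2s.
Ksp = [Zn²⁺]^3[PO₄³⁻]^2 = (3s)^3 · (2s)^2 = 108s^5
108s^5 = 6.2×10⁻³³  ⇒  s^5 = 5.7×10⁻³⁵
Taking the 5th root, s = 1.4×10⁻⁷ M.

1.4×10⁻⁷ M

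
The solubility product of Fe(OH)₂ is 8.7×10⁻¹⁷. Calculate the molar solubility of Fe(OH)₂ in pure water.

2.8×10⁻⁶ M

Fe(OH)₂(s) ⇌ Fe²⁺(aq) + 2 OH⁻(aq)
With molar solubility s: [Fe²⁺] = s, [OH⁻] = 2s.
Ksp = [Fe²⁺][OH⁻]^2 = s · (2s)^2 = 4s^3
4s^3 = 8.7×10⁻¹⁷  ⇒  s^3 = 2.2×10⁻¹⁷
s = 2.8×10⁻⁶ mol/L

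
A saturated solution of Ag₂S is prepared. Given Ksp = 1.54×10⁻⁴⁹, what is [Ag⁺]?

6.75×10⁻¹⁷ M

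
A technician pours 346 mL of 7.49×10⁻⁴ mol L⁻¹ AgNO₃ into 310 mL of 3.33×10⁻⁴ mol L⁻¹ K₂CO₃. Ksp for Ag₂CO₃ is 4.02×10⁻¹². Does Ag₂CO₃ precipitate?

Yes

Total volume after mixing = 346 + 310 = 656 mL.
[Ag⁺] = (7.49×10⁻⁴)(346)/656 = 3.95×10⁻⁴ mol L⁻¹
[CO₃²⁻] = (3.33×10⁻⁴)(310)/656 = 1.57×10⁻⁴ mol L⁻¹
Q = [Ag⁺]^2[CO₃²⁻] = 2.46×10⁻¹¹
Since Q (2.46×10⁻¹¹) exceeds Ksp (4.02×10⁻¹²), Ag₂CO₃ will precipitate.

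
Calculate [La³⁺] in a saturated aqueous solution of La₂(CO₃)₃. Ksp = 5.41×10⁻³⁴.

La₂(CO₃)₃(s) ⇌ 2 La³⁺(aq) + 3 CO₃²⁻(aq)
With molar solubility s: [La³⁺] = 2s, [CO₃²⁻] = 3s.
Ksp = [La³⁺]^2[CO₃²⁻]^3 = (2s)^2 · (3s)^3 = 108s^5 = 5.41×10⁻³⁴
s = 8.71×10⁻⁸ mol/L
[La³⁺] = 2s = 1.74×10⁻⁷ mol/L

1.74×10⁻⁷ M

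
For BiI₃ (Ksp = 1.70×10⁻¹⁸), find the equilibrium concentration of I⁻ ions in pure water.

4.75×10⁻⁵ M

BiI₃(s) ⇌ Bi³⁺(aq) + 3 I⁻(aq)
With molar solubility s: [Bi³⁺] = s, [I⁻] = 3s.
Ksp = [Bi³⁺][I⁻]^3 = s · (3s)^3 = 27s^4 = 1.70×10⁻¹⁸
s = 1.58×10⁻⁵ mol L⁻¹
[I⁻] = 3s = 4.75×10⁻⁵ mol L⁻¹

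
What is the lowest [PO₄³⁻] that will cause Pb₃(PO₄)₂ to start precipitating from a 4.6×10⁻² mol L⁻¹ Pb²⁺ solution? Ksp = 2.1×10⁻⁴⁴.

A salt starts to precipitate once the ion product Q reaches its Ksp.
Pb₃(PO₄)₂(s) ⇌ 3 Pb²⁺(aq) + 2 PO₄³⁻(aq)
Ksp = [Pb²⁺]^3[PO₄³⁻]^2 = [PO₄³⁻]^2(4.6×10⁻²)^3
[PO₄³⁻]^2 = 2.1×10⁻⁴⁴ / (4.6×10⁻²)^3 = 2.2×10⁻⁴⁰
[PO₄³⁻] = 1.5×10⁻²⁰ mol L⁻¹

1.5×10⁻²⁰ M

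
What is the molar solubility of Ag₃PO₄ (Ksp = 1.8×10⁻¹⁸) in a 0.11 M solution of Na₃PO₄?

Ag₃PO₄(s) ⇌ 3 Ag⁺(aq) + PO₄³⁻(aq)
Let s be the solubility of Ag₃PO₄ here. The common ion gives [PO₄³⁻] ≈ 0.11 M, and [Ag⁺] = 3s.
Ksp = [Ag⁺]^3[PO₄³⁻] = (3s)^3(0.11)
(3s)^3 = 1.8×10⁻¹⁸ / (0.11) = 1.6×10⁻¹⁷
s = 8.5×10⁻⁷ M

8.5×10⁻⁷ M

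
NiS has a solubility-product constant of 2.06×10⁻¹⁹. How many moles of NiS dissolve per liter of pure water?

NiS(s) ⇌ Ni²⁺(aq) + S²⁻(aq)
For each mole of NiS that dissolves per liter, [Ni²⁺] = s and [S²⁻] = s; let s denote this solubility.
Ksp = [Ni²⁺][S²⁻] = s · s = s^2
s^2 = 2.06×10⁻¹⁹
Taking the 2nd root, s = 4.54×10⁻¹⁰ mol L⁻¹.

4.54×10⁻¹⁰ M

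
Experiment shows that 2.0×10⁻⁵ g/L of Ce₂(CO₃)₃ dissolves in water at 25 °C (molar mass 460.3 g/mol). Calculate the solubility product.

Ksp = 1.7×10⁻³⁵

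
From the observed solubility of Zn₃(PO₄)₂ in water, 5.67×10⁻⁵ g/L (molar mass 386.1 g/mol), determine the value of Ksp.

Molar solubility s = (5.67×10⁻⁵ g/L) / (386.1 g/mol) = 1.4685×10⁻⁷ mol/L
Zn₃(PO₄)₂(s) ⇌ 3 Zn²⁺(aq) + 2 PO₄³⁻(aq)
Call the molar solubility s, so that [Zn²⁺] = 3s and [PO₄³⁻] = 2s.
Ksp = [Zn²⁺]^3[PO₄³⁻]^2 = (3s)^3 · (2s)^2 = 108s^5
Ksp = 108 × (1.4685×10⁻⁷)^5 = 7.38×10⁻³³

Ksp = 7.38×10⁻³³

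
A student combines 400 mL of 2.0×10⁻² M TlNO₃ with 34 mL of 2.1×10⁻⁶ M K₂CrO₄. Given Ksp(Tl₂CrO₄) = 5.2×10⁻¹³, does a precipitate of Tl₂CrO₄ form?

The combined volume is 434 mL.
[Tl⁺] = (2.0×10⁻²)(400)/434 = 1.8×10⁻² M
[CrO₄²⁻] = (2.1×10⁻⁶)(34)/434 = 1.6×10⁻⁷ M
Q = [Tl⁺]^2[CrO₄²⁻] = 5.6×10⁻¹¹
Because Q > Ksp (5.6×10⁻¹¹ vs 5.2×10⁻¹³), a precipitate of Tl₂CrO₄ forms.

Yes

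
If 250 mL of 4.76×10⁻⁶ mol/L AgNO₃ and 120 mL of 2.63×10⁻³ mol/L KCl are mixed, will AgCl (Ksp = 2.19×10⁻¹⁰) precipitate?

Yes

After mixing, V = 250 mL + 120 mL = 370 mL.
[Ag⁺] = (4.76×10⁻⁶)(250)/370 = 3.22×10⁻⁶ mol/L
[Cl⁻] = (2.63×10⁻³)(120)/370 = 8.53×10⁻⁴ mol/L
Q = [Ag⁺][Cl⁻] = 2.74×10⁻⁹
Q = 2.74×10⁻⁹ > Ksp = 2.19×10⁻¹⁰, so the solution is supersaturated and AgCl precipitates.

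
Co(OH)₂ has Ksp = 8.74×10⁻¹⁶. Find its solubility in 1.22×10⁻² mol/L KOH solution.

5.87×10⁻¹² M

Co(OH)₂(s) ⇌ Co²⁺(aq) + 2 OH⁻(aq)
The solution already contains OH⁻ at 1.22×10⁻² mol/L. Let s be the molar solubility of Co(OH)₂.
[OH⁻] ≈ 1.22×10⁻² mol/L (common ion dominates); [Co²⁺] = s.
Ksp = [Co²⁺][OH⁻]^2 = s(1.22×10⁻²)^2
s = 8.74×10⁻¹⁶ / (1.22×10⁻²)^2 = 5.87×10⁻¹²
s = 5.87×10⁻¹² mol/L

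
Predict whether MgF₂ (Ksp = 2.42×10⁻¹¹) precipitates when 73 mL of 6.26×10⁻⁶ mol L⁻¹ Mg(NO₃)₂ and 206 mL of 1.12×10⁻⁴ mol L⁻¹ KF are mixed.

No

Total volume after mixing = 73 + 206 = 279 mL.
[Mg²⁺] = (6.26×10⁻⁶)(73)/279 = 1.64×10⁻⁶ mol L⁻¹
[F⁻] = (1.12×10⁻⁴)(206)/279 = 8.27×10⁻⁵ mol L⁻¹
Q = [Mg²⁺][F⁻]^2 = 1.12×10⁻¹⁴
Since Q (1.12×10⁻¹⁴) is less than Ksp (2.42×10⁻¹¹), no MgF₂ precipitates.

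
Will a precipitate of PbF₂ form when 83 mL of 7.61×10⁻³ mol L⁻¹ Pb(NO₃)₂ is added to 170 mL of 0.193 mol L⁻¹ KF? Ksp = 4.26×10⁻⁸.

After mixing, V = 83 mL + 170 mL = 253 mL.
[Pb²⁺] = (7.61×10⁻³)(83)/253 = 2.50×10⁻³ mol L⁻¹
[F⁻] = (0.193)(170)/253 = 0.130 mol L⁻¹
Q = [Pb²⁺][F⁻]^2 = 4.20×10⁻⁵
Q = 4.20×10⁻⁵ > Ksp = 4.26×10⁻⁸, so the solution is supersaturated and PbF₂ precipitates.

Yes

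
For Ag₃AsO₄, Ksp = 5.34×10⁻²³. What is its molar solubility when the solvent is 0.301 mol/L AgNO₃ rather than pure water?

1.96×10⁻²¹ M

Ag₃AsO₄(s) ⇌ 3 Ag⁺(aq) + AsO₄³⁻(aq)
Ag⁺ is already present at 0.301 mol/L. If s mol/L of Ag₃AsO₄ dissolves, [AsO₄³⁻] = s while [Ag⁺] ≈ 0.301 mol/L.
Ksp = [Ag⁺]^3[AsO₄³⁻] = (0.301)^3s
s = 5.34×10⁻²³ / (0.301)^3 = 1.96×10⁻²¹
s = 1.96×10⁻²¹ mol/L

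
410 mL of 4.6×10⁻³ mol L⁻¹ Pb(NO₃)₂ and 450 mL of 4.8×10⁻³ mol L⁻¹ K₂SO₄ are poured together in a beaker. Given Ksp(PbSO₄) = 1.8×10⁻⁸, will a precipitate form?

Yes

The combined volume is 860 mL.
[Pb²⁺] = (4.6×10⁻³)(410)/860 = 2.2×10⁻³ mol L⁻¹
[SO₄²⁻] = (4.8×10⁻³)(450)/860 = 2.5×10⁻³ mol L⁻¹
Q = [Pb²⁺][SO₄²⁻] = 5.5×10⁻⁶
Since Q (5.5×10⁻⁶) exceeds Ksp (1.8×10⁻⁸), PbSO₄ will precipitate.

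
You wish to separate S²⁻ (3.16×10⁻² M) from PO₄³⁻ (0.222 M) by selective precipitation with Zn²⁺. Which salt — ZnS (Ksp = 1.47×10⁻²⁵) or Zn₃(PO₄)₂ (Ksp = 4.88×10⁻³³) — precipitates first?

Each salt precipitates once Q = Ksp for that salt.
For ZnS: [Zn²⁺] = (Ksp/[S²⁻]) = 4.65×10⁻²⁴ M
For Zn₃(PO₄)₂: [Zn²⁺] = (Ksp/[PO₄³⁻]^2)^(1/3) = 4.63×10⁻¹¹ M
The smaller threshold [Zn²⁺] is reached first, so ZnS precipitates first.

ZnS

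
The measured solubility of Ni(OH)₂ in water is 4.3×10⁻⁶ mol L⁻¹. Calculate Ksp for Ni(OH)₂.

Ni(OH)₂(s) ⇌ Ni²⁺(aq) + 2 OH⁻(aq)
Call the molar solubility s, so that [Ni²⁺] = s and [OH⁻] = 2s.
Ksp = [Ni²⁺][OH⁻]^2 = s · (2s)^2 = 4s^3
Ksp = 4 × (4.3×10⁻⁶)^3 = 3.2×10⁻¹⁶

Ksp = 3.2×10⁻¹⁶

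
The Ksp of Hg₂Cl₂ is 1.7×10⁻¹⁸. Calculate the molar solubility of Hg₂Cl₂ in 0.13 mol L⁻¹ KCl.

1.0×10⁻¹⁶ M

Hg₂Cl₂(s) ⇌ Hg₂²⁺(aq) + 2 Cl⁻(aq)
The solution already contains Cl⁻ at 0.13 mol L⁻¹. Let s be the molar solubility of Hg₂Cl₂.
[Cl⁻] ≈ 0.13 mol L⁻¹ (common ion dominates); [Hg₂²⁺] = s.
Ksp = [Hg₂²⁺][Cl⁻]^2 = s(0.13)^2
s = 1.7×10⁻¹⁸ / (0.13)^2 = 1.0×10⁻¹⁶
s = 1.0×10⁻¹⁶ mol L⁻¹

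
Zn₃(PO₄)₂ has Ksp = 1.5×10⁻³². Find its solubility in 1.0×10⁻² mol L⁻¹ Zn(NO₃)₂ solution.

6.1×10⁻¹⁴ M

Zn₃(PO₄)₂(s) ⇌ 3 Zn²⁺(aq) + 2 PO₄³⁻(aq)
The solution already contains Zn²⁺ at 1.0×10⁻² mol L⁻¹. Let s be the molar solubility of Zn₃(PO₄)₂.
[Zn²⁺] ≈ 1.0×10⁻² mol L⁻¹ (common ion dominates); [PO₄³⁻] = 2s.
Ksp = [Zn²⁺]^3[PO₄³⁻]^2 = (1.0×10⁻²)^3(2s)^2
(2s)^2 = 1.5×10⁻³² / (1.0×10⁻²)^3 = 1.5×10⁻²⁶
s = 6.1×10⁻¹⁴ mol L⁻¹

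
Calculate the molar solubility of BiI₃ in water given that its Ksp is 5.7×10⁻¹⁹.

1.2×10⁻⁵ M

BiI₃(s) ⇌ Bi³⁺(aq) + 3 I⁻(aq)
Let s be the molar solubility. Then [Bi³⁺] = s and [I⁻] = 3s.
Ksp = [Bi³⁺][I⁻]^3 = s · (3s)^3 = 27s^4
27s^4 = 5.7×10⁻¹⁹  ⇒  s^4 = 2.1×10⁻²⁰
s = (2.1×10⁻²⁰)^(1/4) = 1.2×10⁻⁵ mol/L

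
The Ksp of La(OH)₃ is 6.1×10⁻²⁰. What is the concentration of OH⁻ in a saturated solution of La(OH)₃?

La(OH)₃(s) ⇌ La³⁺(aq) + 3 OH⁻(aq)
With molar solubility s: [La³⁺] = s, [OH⁻] = 3s.
Ksp = [La³⁺][OH⁻]^3 = s · (3s)^3 = 27s^4 = 6.1×10⁻²⁰
s = 6.9×10⁻⁶ mol L⁻¹
[OH⁻] = 3s = 2.1×10⁻⁵ mol L⁻¹

2.1×10⁻⁵ M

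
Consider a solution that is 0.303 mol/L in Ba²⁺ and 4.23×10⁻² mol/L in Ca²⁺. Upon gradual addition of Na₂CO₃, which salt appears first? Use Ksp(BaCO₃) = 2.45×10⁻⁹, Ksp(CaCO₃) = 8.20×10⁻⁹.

BaCO₃

Each salt precipitates once Q = Ksp for that salt.
For BaCO₃: [CO₃²⁻] = (Ksp/[Ba²⁺]) = 8.09×10⁻⁹ mol/L
For CaCO₃: [CO₃²⁻] = (Ksp/[Ca²⁺]) = 1.94×10⁻⁷ mol/L
The smaller threshold [CO₃²⁻] is reached first, so BaCO₃ precipitates first.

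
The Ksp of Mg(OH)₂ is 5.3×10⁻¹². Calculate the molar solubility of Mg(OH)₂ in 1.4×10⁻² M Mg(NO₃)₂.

9.7×10⁻⁶ M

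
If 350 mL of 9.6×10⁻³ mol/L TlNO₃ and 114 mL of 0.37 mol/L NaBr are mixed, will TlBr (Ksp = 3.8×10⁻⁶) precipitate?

Yes

The combined volume is 464 mL.
[Tl⁺] = (9.6×10⁻³)(350)/464 = 7.2×10⁻³ mol/L
[Br⁻] = (0.37)(114)/464 = 9.1×10⁻² mol/L
Q = [Tl⁺][Br⁻] = 6.6×10⁻⁴
Since Q (6.6×10⁻⁴) exceeds Ksp (3.8×10⁻⁶), TlBr will precipitate.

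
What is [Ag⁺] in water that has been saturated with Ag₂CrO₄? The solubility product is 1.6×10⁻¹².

Ag₂CrO₄(s) ⇌ 2 Ag⁺(aq) + CrO₄²⁻(aq)
Call the molar solubility s, so that [Ag⁺] = 2s and [CrO₄²⁻] = s.
Ksp = [Ag⁺]^2[CrO₄²⁻] = (2s)^2 · s = 4s^3 = 1.6×10⁻¹²
s = 7.4×10⁻⁵ mol/L
[Ag⁺] = 2s = 1.5×10⁻⁴ mol/L

1.5×10⁻⁴ M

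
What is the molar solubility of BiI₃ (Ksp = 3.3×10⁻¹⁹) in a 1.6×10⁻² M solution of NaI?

8.1×10⁻¹⁴ M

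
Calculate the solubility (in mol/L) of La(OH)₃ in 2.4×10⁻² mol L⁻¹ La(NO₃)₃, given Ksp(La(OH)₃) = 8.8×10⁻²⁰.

La(OH)₃(s) ⇌ La³⁺(aq) + 3 OH⁻(aq)
The solution already contains La³⁺ at 2.4×10⁻² mol L⁻¹. Let s be the molar solubility of La(OH)₃.
[La³⁺] ≈ 2.4×10⁻² mol L⁻¹ (common ion dominates); [OH⁻] = 3s.
Ksp = [La³⁺][OH⁻]^3 = (2.4×10⁻²)(3s)^3
(3s)^3 = 8.8×10⁻²⁰ / (2.4×10⁻²) = 3.7×10⁻¹⁸
s = 5.1×10⁻⁷ mol L⁻¹

5.1×10⁻⁷ M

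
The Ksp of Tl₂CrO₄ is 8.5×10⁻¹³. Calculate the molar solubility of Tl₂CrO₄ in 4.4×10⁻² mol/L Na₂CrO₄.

Tl₂CrO₄(s) ⇌ 2 Tl⁺(aq) + CrO₄²⁻(aq)
The solution already contains CrO₄²⁻ at 4.4×10⁻² mol/L. Let s be the molar solubility of Tl₂CrO₄.
[CrO₄²⁻] ≈ 4.4×10⁻² mol/L (common ion dominates); [Tl⁺] = 2s.
Ksp = [Tl⁺]^2[CrO₄²⁻] = (2s)^2(4.4×10⁻²)
(2s)^2 = 8.5×10⁻¹³ / (4.4×10⁻²) = 1.9×10⁻¹¹
s = 2.2×10⁻⁶ mol/L

2.2×10⁻⁶ M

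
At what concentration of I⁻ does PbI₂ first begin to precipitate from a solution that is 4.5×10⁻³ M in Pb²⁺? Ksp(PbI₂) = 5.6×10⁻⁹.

1.1×10⁻³ M

A salt starts to precipitate once the ion product Q reaches its Ksp.
PbI₂(s) ⇌ Pb²⁺(aq) + 2 I⁻(aq)
Ksp = [Pb²⁺][I⁻]^2 = [I⁻]^2(4.5×10⁻³)
[I⁻]^2 = 5.6×10⁻⁹ / (4.5×10⁻³) = 1.2×10⁻⁶
[I⁻] = 1.1×10⁻³ M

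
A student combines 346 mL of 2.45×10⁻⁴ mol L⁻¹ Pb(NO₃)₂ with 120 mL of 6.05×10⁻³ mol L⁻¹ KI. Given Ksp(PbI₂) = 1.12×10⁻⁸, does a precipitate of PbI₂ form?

No

Total volume after mixing = 346 + 120 = 466 mL.
[Pb²⁺] = (2.45×10⁻⁴)(346)/466 = 1.82×10⁻⁴ mol L⁻¹
[I⁻] = (6.05×10⁻³)(120)/466 = 1.56×10⁻³ mol L⁻¹
Q = [Pb²⁺][I⁻]^2 = 4.42×10⁻¹⁰
Q < Ksp (4.42×10⁻¹⁰ vs 1.12×10⁻⁸); the solution remains unsaturated and no precipitate forms.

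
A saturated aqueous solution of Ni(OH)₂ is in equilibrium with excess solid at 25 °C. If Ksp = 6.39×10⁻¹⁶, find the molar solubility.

5.43×10⁻⁶ M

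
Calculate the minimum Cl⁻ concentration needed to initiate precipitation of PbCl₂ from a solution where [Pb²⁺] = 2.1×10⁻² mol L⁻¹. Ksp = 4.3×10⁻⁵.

4.5×10⁻² M

Precipitation begins when Q = Ksp.
PbCl₂(s) ⇌ Pb²⁺(aq) + 2 Cl⁻(aq)
Ksp = [Pb²⁺][Cl⁻]^2 = [Cl⁻]^2(2.1×10⁻²)
[Cl⁻]^2 = 4.3×10⁻⁵ / (2.1×10⁻²) = 2.0×10⁻³
[Cl⁻] = 4.5×10⁻² mol L⁻¹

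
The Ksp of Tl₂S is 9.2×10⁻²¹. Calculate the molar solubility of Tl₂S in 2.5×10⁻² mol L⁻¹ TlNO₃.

Tl₂S(s) ⇌ 2 Tl⁺(aq) + S²⁻(aq)
Let s be the solubility of Tl₂S here. The common ion gives [Tl⁺] ≈ 2.5×10⁻² mol L⁻¹, and [S²⁻] = s.
Ksp = [Tl⁺]^2[S²⁻] = (2.5×10⁻²)^2s
s = 9.2×10⁻²¹ / (2.5×10⁻²)^2 = 1.5×10⁻¹⁷
s = 1.5×10⁻¹⁷ mol L⁻¹

1.5×10⁻¹⁷ M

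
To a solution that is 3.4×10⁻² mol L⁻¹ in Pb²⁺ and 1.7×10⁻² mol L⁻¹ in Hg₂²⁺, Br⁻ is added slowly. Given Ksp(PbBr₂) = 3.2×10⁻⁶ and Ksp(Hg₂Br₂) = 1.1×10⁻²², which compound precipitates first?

Hg₂Br₂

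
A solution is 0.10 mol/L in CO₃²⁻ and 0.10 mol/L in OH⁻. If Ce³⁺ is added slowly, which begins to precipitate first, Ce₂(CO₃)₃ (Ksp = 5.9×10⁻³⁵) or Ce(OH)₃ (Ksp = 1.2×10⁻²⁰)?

Precipitation of each salt begins when its ion product equals Ksp.
For Ce₂(CO₃)₃: [Ce³⁺] = (Ksp/[CO₃²⁻]^3)^(1/2) = 2.4×10⁻¹⁶ mol/L
For Ce(OH)₃: [Ce³⁺] = (Ksp/[OH⁻]^3) = 1.2×10⁻¹⁷ mol/L
Since Ce(OH)₃ needs less Ce³⁺ to reach saturation, it precipitates first.

Ce(OH)₃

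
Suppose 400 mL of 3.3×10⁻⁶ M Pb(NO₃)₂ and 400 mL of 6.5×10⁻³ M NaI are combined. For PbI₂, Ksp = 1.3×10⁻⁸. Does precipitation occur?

Total volume after mixing = 400 + 400 = 800 mL.
[Pb²⁺] = (3.3×10⁻⁶)(400)/800 = 1.7×10⁻⁶ M
[I⁻] = (6.5×10⁻³)(400)/800 = 3.3×10⁻³ M
Q = [Pb²⁺][I⁻]^2 = 1.7×10⁻¹¹
Q = 1.7×10⁻¹¹ < Ksp = 1.3×10⁻⁸, so the solution is unsaturated and no precipitate forms.

No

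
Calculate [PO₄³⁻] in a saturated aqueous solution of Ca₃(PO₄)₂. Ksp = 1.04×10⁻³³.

Ca₃(PO₄)₂(s) ⇌ 3 Ca²⁺(aq) + 2 PO₄³⁻(aq)
For each mole of Ca₃(PO₄)₂ that dissolves per liter, [Ca²⁺] = 3s and [PO₄³⁻] = 2s; let s denote this solubility.
Ksp = [Ca²⁺]^3[PO₄³⁻]^2 = (3s)^3 · (2s)^2 = 108s^5 = 1.04×10⁻³³
s = 9.92×10⁻⁸ mol L⁻¹
[PO₄³⁻] = 2s = 1.98×10⁻⁷ mol L⁻¹

1.98×10⁻⁷ M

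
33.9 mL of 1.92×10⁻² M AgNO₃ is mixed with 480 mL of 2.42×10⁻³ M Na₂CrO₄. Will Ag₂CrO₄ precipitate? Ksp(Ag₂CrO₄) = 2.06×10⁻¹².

Total volume after mixing = 33.9 + 480 = 513.9 mL.
[Ag⁺] = (1.92×10⁻²)(33.9)/513.9 = 1.27×10⁻³ M
[CrO₄²⁻] = (2.42×10⁻³)(480)/513.9 = 2.26×10⁻³ M
Q = [Ag⁺]^2[CrO₄²⁻] = 3.63×10⁻⁹
Q = 3.63×10⁻⁹ > Ksp = 2.06×10⁻¹², so the solution is supersaturated and Ag₂CrO₄ precipitates.

Yes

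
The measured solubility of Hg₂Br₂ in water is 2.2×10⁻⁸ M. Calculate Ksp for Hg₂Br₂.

Ksp = 4.3×10⁻²³

Hg₂Br₂(s) ⇌ Hg₂²⁺(aq) + 2 Br⁻(aq)
For each mole of Hg₂Br₂ that dissolves per liter, [Hg₂²⁺] = s and [Br⁻] = 2s; let s denote this solubility.
Ksp = [Hg₂²⁺][Br⁻]^2 = s · (2s)^2 = 4s^3
Ksp = 4 × (2.2×10⁻⁸)^3 = 4.3×10⁻²³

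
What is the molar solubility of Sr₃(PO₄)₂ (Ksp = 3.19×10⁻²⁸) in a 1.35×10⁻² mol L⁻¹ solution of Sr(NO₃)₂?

Sr₃(PO₄)₂(s) ⇌ 3 Sr²⁺(aq) + 2 PO₄³⁻(aq)
Let s be the solubility of Sr₃(PO₄)₂ here. The common ion gives [Sr²⁺] ≈ 1.35×10⁻² mol L⁻¹, and [PO₄³⁻] = 2s.
Ksp = [Sr²⁺]^3[PO₄³⁻]^2 = (1.35×10⁻²)^3(2s)^2
(2s)^2 = 3.19×10⁻²⁸ / (1.35×10⁻²)^3 = 1.30×10⁻²²
s = 5.69×10⁻¹² mol L⁻¹

5.69×10⁻¹² M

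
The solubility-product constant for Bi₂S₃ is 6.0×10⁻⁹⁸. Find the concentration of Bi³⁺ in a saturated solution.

2.8×10⁻²⁰ M

Bi₂S₃(s) ⇌ 2 Bi³⁺(aq) + 3 S²⁻(aq)
For each mole of Bi₂S₃ that dissolves per liter, [Bi³⁺] = 2s and [S²⁻] = 3s; let s denote this solubility.
Ksp = [Bi³⁺]^2[S²⁻]^3 = (2s)^2 · (3s)^3 = 108s^5 = 6.0×10⁻⁹⁸
s = 1.4×10⁻²⁰ mol L⁻¹
[Bi³⁺] = 2s = 2.8×10⁻²⁰ mol L⁻¹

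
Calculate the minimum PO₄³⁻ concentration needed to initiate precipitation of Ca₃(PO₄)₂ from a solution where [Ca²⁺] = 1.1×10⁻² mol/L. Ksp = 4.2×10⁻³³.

5.6×10⁻¹⁴ M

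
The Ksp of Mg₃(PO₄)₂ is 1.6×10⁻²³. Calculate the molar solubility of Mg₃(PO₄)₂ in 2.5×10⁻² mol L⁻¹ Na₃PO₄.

Mg₃(PO₄)₂(s) ⇌ 3 Mg²⁺(aq) + 2 PO₄³⁻(aq)
With PO₄³⁻ already at 2.5×10⁻² mol L⁻¹ and s small, take [PO₄³⁻] ≈ 2.5×10⁻² mol L⁻¹ and [Mg²⁺] = 3s.
Ksp = [Mg²⁺]^3[PO₄³⁻]^2 = (3s)^3(2.5×10⁻²)^2
(3s)^3 = 1.6×10⁻²³ / (2.5×10⁻²)^2 = 2.6×10⁻²⁰
s = 9.8×10⁻⁸ mol L⁻¹

9.8×10⁻⁸ M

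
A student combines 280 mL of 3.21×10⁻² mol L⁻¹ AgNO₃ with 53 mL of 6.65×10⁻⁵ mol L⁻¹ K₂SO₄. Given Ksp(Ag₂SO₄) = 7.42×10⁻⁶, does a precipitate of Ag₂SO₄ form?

No

After mixing, V = 280 mL + 53 mL = 333 mL.
[Ag⁺] = (3.21×10⁻²)(280)/333 = 2.70×10⁻² mol L⁻¹
[SO₄²⁻] = (6.65×10⁻⁵)(53)/333 = 1.06×10⁻⁵ mol L⁻¹
Q = [Ag⁺]^2[SO₄²⁻] = 7.71×10⁻⁹
Q < Ksp (7.71×10⁻⁹ vs 7.42×10⁻⁶); the solution remains unsaturated and no precipitate forms.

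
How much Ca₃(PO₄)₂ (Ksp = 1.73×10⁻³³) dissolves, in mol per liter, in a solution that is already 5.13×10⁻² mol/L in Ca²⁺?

Ca₃(PO₄)₂(s) ⇌ 3 Ca²⁺(aq) + 2 PO₄³⁻(aq)
With Ca²⁺ already at 5.13×10⁻² mol/L and s small, take [Ca²⁺] ≈ 5.13×10⁻² mol/L and [PO₄³⁻] = 2s.
Ksp = [Ca²⁺]^3[PO₄³⁻]^2 = (5.13×10⁻²)^3(2s)^2
(2s)^2 = 1.73×10⁻³³ / (5.13×10⁻²)^3 = 1.28×10⁻²⁹
s = 1.79×10⁻¹⁵ mol/L

1.79×10⁻¹⁵ M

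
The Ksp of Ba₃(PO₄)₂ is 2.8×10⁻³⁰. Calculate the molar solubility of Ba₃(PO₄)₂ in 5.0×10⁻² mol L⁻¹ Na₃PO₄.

Ba₃(PO₄)₂(s) ⇌ 3 Ba²⁺(aq) + 2 PO₄³⁻(aq)
The solution already contains PO₄³⁻ at 5.0×10⁻² mol L⁻¹. Let s be the molar solubility of Ba₃(PO₄)₂.
[PO₄³⁻] ≈ 5.0×10⁻² mol L⁻¹ (common ion dominates); [Ba²⁺] = 3s.
Ksp = [Ba²⁺]^3[PO₄³⁻]^2 = (3s)^3(5.0×10⁻²)^2
(3s)^3 = 2.8×10⁻³⁰ / (5.0×10⁻²)^2 = 1.1×10⁻²⁷
s = 3.5×10⁻¹⁰ mol L⁻¹

3.5×10⁻¹⁰ M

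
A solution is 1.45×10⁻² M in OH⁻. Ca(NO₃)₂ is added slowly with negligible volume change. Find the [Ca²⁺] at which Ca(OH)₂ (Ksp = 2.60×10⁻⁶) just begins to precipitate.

1.24×10⁻² M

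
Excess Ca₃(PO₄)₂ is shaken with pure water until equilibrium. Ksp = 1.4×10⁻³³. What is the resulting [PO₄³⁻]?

Ca₃(PO₄)₂(s) ⇌ 3 Ca²⁺(aq) + 2 PO₄³⁻(aq)
For each mole of Ca₃(PO₄)₂ that dissolves per liter, [Ca²⁺] = 3s and [PO₄³⁻] = 2s; let s denote this solubility.
Ksp = [Ca²⁺]^3[PO₄³⁻]^2 = (3s)^3 · (2s)^2 = 108s^5 = 1.4×10⁻³³
s = 1.1×10⁻⁷ M
[PO₄³⁻] = 2s = 2.1×10⁻⁷ M

2.1×10⁻⁷ M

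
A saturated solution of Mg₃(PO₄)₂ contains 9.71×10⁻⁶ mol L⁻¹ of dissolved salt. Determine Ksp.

Ksp = 9.32×10⁻²⁴

Mg₃(PO₄)₂(s) ⇌ 3 Mg²⁺(aq) + 2 PO₄³⁻(aq)
If s mol/L of Mg₃(PO₄)₂ dissolves, [Mg²⁺] = 3s and [PO₄³⁻] = 2s.
Ksp = [Mg²⁺]^3[PO₄³⁻]^2 = (3s)^3 · (2s)^2 = 108s^5
Ksp = 108 × (9.71×10⁻⁶)^5 = 9.32×10⁻²⁴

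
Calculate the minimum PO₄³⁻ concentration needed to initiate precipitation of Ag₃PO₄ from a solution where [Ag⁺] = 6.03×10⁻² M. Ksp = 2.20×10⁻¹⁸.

1.00×10⁻¹⁴ M

Precipitation of each salt begins when its ion product equals Ksp.
Ag₃PO₄(s) ⇌ 3 Ag⁺(aq) + PO₄³⁻(aq)
Ksp = [Ag⁺]^3[PO₄³⁻] = [PO₄³⁻](6.03×10⁻²)^3
[PO₄³⁻] = 2.20×10⁻¹⁸ / (6.03×10⁻²)^3 = 1.00×10⁻¹⁴
[PO₄³⁻] = 1.00×10⁻¹⁴ M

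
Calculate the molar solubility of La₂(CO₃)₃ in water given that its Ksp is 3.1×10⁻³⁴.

7.8×10⁻⁸ M

La₂(CO₃)₃(s) ⇌ 2 La³⁺(aq) + 3 CO₃²⁻(aq)
If s mol/L of La₂(CO₃)₃ dissolves, [La³⁺] = 2s and [CO₃²⁻] = 3s.
Ksp = [La³⁺]^2[CO₃²⁻]^3 = (2s)^2 · (3s)^3 = 108s^5
108s^5 = 3.1×10⁻³⁴  ⇒  s^5 = 2.9×10⁻³⁶
Taking the 5th root, s = 7.8×10⁻⁸ M.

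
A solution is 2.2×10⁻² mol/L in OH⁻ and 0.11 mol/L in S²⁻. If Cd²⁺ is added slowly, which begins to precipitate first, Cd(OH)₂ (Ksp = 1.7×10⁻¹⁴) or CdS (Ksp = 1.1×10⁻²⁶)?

The threshold for precipitation is Q = Ksp.
For Cd(OH)₂: [Cd²⁺] = (Ksp/[OH⁻]^2) = 3.5×10⁻¹¹ mol/L
For CdS: [Cd²⁺] = (Ksp/[S²⁻]) = 1.0×10⁻²⁵ mol/L
CdS requires the lower [Cd²⁺], so it precipitates first.

CdS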